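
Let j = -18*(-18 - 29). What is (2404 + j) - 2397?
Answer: 853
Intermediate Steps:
j = 846 (j = -18*(-47) = 846)
(2404 + j) - 2397 = (2404 + 846) - 2397 = 3250 - 2397 = 853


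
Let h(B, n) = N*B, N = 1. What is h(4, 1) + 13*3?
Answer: 43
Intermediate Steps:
h(B, n) = B (h(B, n) = 1*B = B)
h(4, 1) + 13*3 = 4 + 13*3 = 4 + 39 = 43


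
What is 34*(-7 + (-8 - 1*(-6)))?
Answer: -306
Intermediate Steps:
34*(-7 + (-8 - 1*(-6))) = 34*(-7 + (-8 + 6)) = 34*(-7 - 2) = 34*(-9) = -306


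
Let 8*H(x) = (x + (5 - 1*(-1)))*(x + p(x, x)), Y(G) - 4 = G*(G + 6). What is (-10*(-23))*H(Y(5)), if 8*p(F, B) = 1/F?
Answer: 208171275/1888 ≈ 1.1026e+5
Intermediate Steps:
Y(G) = 4 + G*(6 + G) (Y(G) = 4 + G*(G + 6) = 4 + G*(6 + G))
p(F, B) = 1/(8*F)
H(x) = (6 + x)*(x + 1/(8*x))/8 (H(x) = ((x + (5 - 1*(-1)))*(x + 1/(8*x)))/8 = ((x + (5 + 1))*(x + 1/(8*x)))/8 = ((x + 6)*(x + 1/(8*x)))/8 = ((6 + x)*(x + 1/(8*x)))/8 = (6 + x)*(x + 1/(8*x))/8)
(-10*(-23))*H(Y(5)) = (-10*(-23))*((6 + (4 + 5**2 + 6*5)*(1 + 8*(4 + 5**2 + 6*5)**2 + 48*(4 + 5**2 + 6*5)))/(64*(4 + 5**2 + 6*5))) = 230*((6 + (4 + 25 + 30)*(1 + 8*(4 + 25 + 30)**2 + 48*(4 + 25 + 30)))/(64*(4 + 25 + 30))) = 230*((1/64)*(6 + 59*(1 + 8*59**2 + 48*59))/59) = 230*((1/64)*(1/59)*(6 + 59*(1 + 8*3481 + 2832))) = 230*((1/64)*(1/59)*(6 + 59*(1 + 27848 + 2832))) = 230*((1/64)*(1/59)*(6 + 59*30681)) = 230*((1/64)*(1/59)*(6 + 1810179)) = 230*((1/64)*(1/59)*1810185) = 230*(1810185/3776) = 208171275/1888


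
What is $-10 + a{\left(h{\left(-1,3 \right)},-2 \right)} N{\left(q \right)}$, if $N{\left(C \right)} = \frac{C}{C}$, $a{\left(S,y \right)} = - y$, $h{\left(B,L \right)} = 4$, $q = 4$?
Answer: $-8$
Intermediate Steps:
$N{\left(C \right)} = 1$
$-10 + a{\left(h{\left(-1,3 \right)},-2 \right)} N{\left(q \right)} = -10 + \left(-1\right) \left(-2\right) 1 = -10 + 2 \cdot 1 = -10 + 2 = -8$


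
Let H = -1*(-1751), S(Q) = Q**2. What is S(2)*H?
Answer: 7004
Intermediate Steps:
H = 1751
S(2)*H = 2**2*1751 = 4*1751 = 7004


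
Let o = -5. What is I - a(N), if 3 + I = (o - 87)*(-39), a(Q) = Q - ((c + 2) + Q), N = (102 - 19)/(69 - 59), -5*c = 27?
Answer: 17908/5 ≈ 3581.6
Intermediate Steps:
c = -27/5 (c = -1/5*27 = -27/5 ≈ -5.4000)
N = 83/10 ≈ 8.3000
a(Q) = 17/5 (a(Q) = Q - ((-27/5 + 2) + Q) = Q - (-17/5 + Q) = Q + (17/5 - Q) = 17/5)
I = 3585 (I = -3 + (-5 - 87)*(-39) = -3 - 92*(-39) = -3 + 3588 = 3585)
I - a(N) = 3585 - 1*17/5 = 3585 - 17/5 = 17908/5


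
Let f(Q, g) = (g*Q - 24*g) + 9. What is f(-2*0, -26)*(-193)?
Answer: -122169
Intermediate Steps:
f(Q, g) = 9 - 24*g + Q*g (f(Q, g) = (Q*g - 24*g) + 9 = (-24*g + Q*g) + 9 = 9 - 24*g + Q*g)
f(-2*0, -26)*(-193) = (9 - 24*(-26) - 2*0*(-26))*(-193) = (9 + 624 + 0*(-26))*(-193) = (9 + 624 + 0)*(-193) = 633*(-193) = -122169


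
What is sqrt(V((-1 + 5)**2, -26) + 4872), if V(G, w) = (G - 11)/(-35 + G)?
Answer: sqrt(1758697)/19 ≈ 69.798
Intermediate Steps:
V(G, w) = (-11 + G)/(-35 + G)
sqrt(V((-1 + 5)**2, -26) + 4872) = sqrt((-11 + (-1 + 5)**2)/(-35 + (-1 + 5)**2) + 4872) = sqrt((-11 + 4**2)/(-35 + 4**2) + 4872) = sqrt((-11 + 16)/(-35 + 16) + 4872) = sqrt(5/(-19) + 4872) = sqrt(-1/19*5 + 4872) = sqrt(-5/19 + 4872) = sqrt(92563/19) = sqrt(1758697)/19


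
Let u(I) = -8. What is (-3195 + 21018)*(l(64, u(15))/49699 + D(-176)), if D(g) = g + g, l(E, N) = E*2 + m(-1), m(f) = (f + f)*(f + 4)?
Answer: -23984172546/3823 ≈ -6.2736e+6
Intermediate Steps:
m(f) = 2*f*(4 + f) (m(f) = (2*f)*(4 + f) = 2*f*(4 + f))
l(E, N) = -6 + 2*E (l(E, N) = E*2 + 2*(-1)*(4 - 1) = 2*E + 2*(-1)*3 = 2*E - 6 = -6 + 2*E)
D(g) = 2*g
(-3195 + 21018)*(l(64, u(15))/49699 + D(-176)) = (-3195 + 21018)*((-6 + 2*64)/49699 + 2*(-176)) = 17823*((-6 + 128)*(1/49699) - 352) = 17823*(122*(1/49699) - 352) = 17823*(122/49699 - 352) = 17823*(-17493926/49699) = -23984172546/3823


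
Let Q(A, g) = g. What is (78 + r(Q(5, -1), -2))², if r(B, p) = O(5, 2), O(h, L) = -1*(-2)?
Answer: 6400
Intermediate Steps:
O(h, L) = 2
r(B, p) = 2
(78 + r(Q(5, -1), -2))² = (78 + 2)² = 80² = 6400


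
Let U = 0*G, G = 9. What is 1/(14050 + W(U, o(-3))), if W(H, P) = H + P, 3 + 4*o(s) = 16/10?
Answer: 20/280993 ≈ 7.1176e-5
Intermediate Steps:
o(s) = -7/20 (o(s) = -¾ + (16/10)/4 = -¾ + (16*(⅒))/4 = -¾ + (¼)*(8/5) = -¾ + ⅖ = -7/20)
U = 0 (U = 0*9 = 0)
1/(14050 + W(U, o(-3))) = 1/(14050 + (0 - 7/20)) = 1/(14050 - 7/20) = 1/(280993/20) = 20/280993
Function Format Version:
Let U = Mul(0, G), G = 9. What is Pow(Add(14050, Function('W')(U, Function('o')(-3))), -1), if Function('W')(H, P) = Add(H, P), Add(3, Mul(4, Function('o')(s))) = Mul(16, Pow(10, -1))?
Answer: Rational(20, 280993) ≈ 7.1176e-5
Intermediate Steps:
Function('o')(s) = Rational(-7, 20) (Function('o')(s) = Add(Rational(-3, 4), Mul(Rational(1, 4), Mul(16, Pow(10, -1)))) = Add(Rational(-3, 4), Mul(Rational(1, 4), Mul(16, Rational(1, 10)))) = Add(Rational(-3, 4), Mul(Rational(1, 4), Rational(8, 5))) = Add(Rational(-3, 4), Rational(2, 5)) = Rational(-7, 20))
U = 0 (U = Mul(0, 9) = 0)
Pow(Add(14050, Function('W')(U, Function('o')(-3))), -1) = Pow(Add(14050, Add(0, Rational(-7, 20))), -1) = Pow(Add(14050, Rational(-7, 20)), -1) = Pow(Rational(280993, 20), -1) = Rational(20, 280993)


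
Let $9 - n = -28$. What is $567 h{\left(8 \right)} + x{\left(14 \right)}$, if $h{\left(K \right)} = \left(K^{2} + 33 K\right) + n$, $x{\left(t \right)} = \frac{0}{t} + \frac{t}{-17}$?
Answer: $\frac{3518221}{17} \approx 2.0695 \cdot 10^{5}$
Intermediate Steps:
$x{\left(t \right)} = - \frac{t}{17}$ ($x{\left(t \right)} = 0 + t \left(- \frac{1}{17}\right) = 0 - \frac{t}{17} = - \frac{t}{17}$)
$n = 37$ ($n = 9 - -28 = 9 + 28 = 37$)
$h{\left(K \right)} = 37 + K^{2} + 33 K$ ($h{\left(K \right)} = \left(K^{2} + 33 K\right) + 37 = 37 + K^{2} + 33 K$)
$567 h{\left(8 \right)} + x{\left(14 \right)} = 567 \left(37 + 8^{2} + 33 \cdot 8\right) - \frac{14}{17} = 567 \left(37 + 64 + 264\right) - \frac{14}{17} = 567 \cdot 365 - \frac{14}{17} = 206955 - \frac{14}{17} = \frac{3518221}{17}$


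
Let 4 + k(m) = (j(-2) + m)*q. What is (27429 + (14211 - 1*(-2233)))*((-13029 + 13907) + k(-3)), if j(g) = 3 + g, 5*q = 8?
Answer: 191023042/5 ≈ 3.8205e+7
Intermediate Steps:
q = 8/5 (q = (1/5)*8 = 8/5 ≈ 1.6000)
k(m) = -12/5 + 8*m/5 (k(m) = -4 + ((3 - 2) + m)*(8/5) = -4 + (1 + m)*(8/5) = -4 + (8/5 + 8*m/5) = -12/5 + 8*m/5)
(27429 + (14211 - 1*(-2233)))*((-13029 + 13907) + k(-3)) = (27429 + (14211 - 1*(-2233)))*((-13029 + 13907) + (-12/5 + (8/5)*(-3))) = (27429 + (14211 + 2233))*(878 + (-12/5 - 24/5)) = (27429 + 16444)*(878 - 36/5) = 43873*(4354/5) = 191023042/5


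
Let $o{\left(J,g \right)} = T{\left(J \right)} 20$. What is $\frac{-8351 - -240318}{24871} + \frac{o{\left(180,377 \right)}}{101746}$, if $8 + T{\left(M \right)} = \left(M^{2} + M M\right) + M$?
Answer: $\frac{27960043311}{1265262383} \approx 22.098$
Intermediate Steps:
$T{\left(M \right)} = -8 + M + 2 M^{2}$ ($T{\left(M \right)} = -8 + \left(\left(M^{2} + M M\right) + M\right) = -8 + \left(\left(M^{2} + M^{2}\right) + M\right) = -8 + \left(2 M^{2} + M\right) = -8 + \left(M + 2 M^{2}\right) = -8 + M + 2 M^{2}$)
$o{\left(J,g \right)} = -160 + 20 J + 40 J^{2}$ ($o{\left(J,g \right)} = \left(-8 + J + 2 J^{2}\right) 20 = -160 + 20 J + 40 J^{2}$)
$\frac{-8351 - -240318}{24871} + \frac{o{\left(180,377 \right)}}{101746} = \frac{-8351 - -240318}{24871} + \frac{-160 + 20 \cdot 180 + 40 \cdot 180^{2}}{101746} = \left(-8351 + 240318\right) \frac{1}{24871} + \left(-160 + 3600 + 40 \cdot 32400\right) \frac{1}{101746} = 231967 \cdot \frac{1}{24871} + \left(-160 + 3600 + 1296000\right) \frac{1}{101746} = \frac{231967}{24871} + 1299440 \cdot \frac{1}{101746} = \frac{231967}{24871} + \frac{649720}{50873} = \frac{27960043311}{1265262383}$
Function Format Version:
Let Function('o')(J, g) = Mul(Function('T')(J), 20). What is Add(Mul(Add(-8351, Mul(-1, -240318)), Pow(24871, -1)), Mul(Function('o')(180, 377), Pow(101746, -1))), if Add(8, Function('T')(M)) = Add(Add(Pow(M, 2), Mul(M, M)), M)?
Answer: Rational(27960043311, 1265262383) ≈ 22.098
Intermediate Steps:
Function('T')(M) = Add(-8, M, Mul(2, Pow(M, 2))) (Function('T')(M) = Add(-8, Add(Add(Pow(M, 2), Mul(M, M)), M)) = Add(-8, Add(Add(Pow(M, 2), Pow(M, 2)), M)) = Add(-8, Add(Mul(2, Pow(M, 2)), M)) = Add(-8, Add(M, Mul(2, Pow(M, 2)))) = Add(-8, M, Mul(2, Pow(M, 2))))
Function('o')(J, g) = Add(-160, Mul(20, J), Mul(40, Pow(J, 2))) (Function('o')(J, g) = Mul(Add(-8, J, Mul(2, Pow(J, 2))), 20) = Add(-160, Mul(20, J), Mul(40, Pow(J, 2))))
Add(Mul(Add(-8351, Mul(-1, -240318)), Pow(24871, -1)), Mul(Function('o')(180, 377), Pow(101746, -1))) = Add(Mul(Add(-8351, Mul(-1, -240318)), Pow(24871, -1)), Mul(Add(-160, Mul(20, 180), Mul(40, Pow(180, 2))), Pow(101746, -1))) = Add(Mul(Add(-8351, 240318), Rational(1, 24871)), Mul(Add(-160, 3600, Mul(40, 32400)), Rational(1, 101746))) = Add(Mul(231967, Rational(1, 24871)), Mul(Add(-160, 3600, 1296000), Rational(1, 101746))) = Add(Rational(231967, 24871), Mul(1299440, Rational(1, 101746))) = Add(Rational(231967, 24871), Rational(649720, 50873)) = Rational(27960043311, 1265262383)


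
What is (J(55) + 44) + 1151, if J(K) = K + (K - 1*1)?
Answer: 1304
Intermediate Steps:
J(K) = -1 + 2*K (J(K) = K + (K - 1) = K + (-1 + K) = -1 + 2*K)
(J(55) + 44) + 1151 = ((-1 + 2*55) + 44) + 1151 = ((-1 + 110) + 44) + 1151 = (109 + 44) + 1151 = 153 + 1151 = 1304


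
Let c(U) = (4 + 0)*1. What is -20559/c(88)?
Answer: -20559/4 ≈ -5139.8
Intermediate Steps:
c(U) = 4 (c(U) = 4*1 = 4)
-20559/c(88) = -20559/4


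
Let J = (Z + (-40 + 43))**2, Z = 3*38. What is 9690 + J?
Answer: 23379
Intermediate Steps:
Z = 114
J = 13689 (J = (114 + (-40 + 43))**2 = (114 + 3)**2 = 117**2 = 13689)
9690 + J = 9690 + 13689 = 23379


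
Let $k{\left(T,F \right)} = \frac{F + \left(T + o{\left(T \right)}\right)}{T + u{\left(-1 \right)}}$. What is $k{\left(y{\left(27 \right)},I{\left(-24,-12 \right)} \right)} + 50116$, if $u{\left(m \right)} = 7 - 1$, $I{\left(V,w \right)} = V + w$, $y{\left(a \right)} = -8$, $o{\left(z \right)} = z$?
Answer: $50142$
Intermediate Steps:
$u{\left(m \right)} = 6$
$k{\left(T,F \right)} = \frac{F + 2 T}{6 + T}$ ($k{\left(T,F \right)} = \frac{F + \left(T + T\right)}{T + 6} = \frac{F + 2 T}{6 + T}$)
$k{\left(y{\left(27 \right)},I{\left(-24,-12 \right)} \right)} + 50116 = \frac{\left(-24 - 12\right) + 2 \left(-8\right)}{6 - 8} + 50116 = \frac{-36 - 16}{-2} + 50116 = \left(- \frac{1}{2}\right) \left(-52\right) + 50116 = 26 + 50116 = 50142$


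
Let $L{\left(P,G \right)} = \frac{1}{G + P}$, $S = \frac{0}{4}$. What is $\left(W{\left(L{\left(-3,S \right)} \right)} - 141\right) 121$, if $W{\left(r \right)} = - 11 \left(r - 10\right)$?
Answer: $- \frac{9922}{3} \approx -3307.3$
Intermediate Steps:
$S = 0$ ($S = 0 \cdot \frac{1}{4} = 0$)
$W{\left(r \right)} = 110 - 11 r$ ($W{\left(r \right)} = - 11 \left(-10 + r\right) = 110 - 11 r$)
$\left(W{\left(L{\left(-3,S \right)} \right)} - 141\right) 121 = \left(\left(110 - \frac{11}{0 - 3}\right) - 141\right) 121 = \left(\left(110 - \frac{11}{-3}\right) - 141\right) 121 = \left(\left(110 - - \frac{11}{3}\right) - 141\right) 121 = \left(\left(110 + \frac{11}{3}\right) - 141\right) 121 = \left(\frac{341}{3} - 141\right) 121 = \left(- \frac{82}{3}\right) 121 = - \frac{9922}{3}$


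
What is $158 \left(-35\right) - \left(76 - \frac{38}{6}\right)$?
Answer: $- \frac{16799}{3} \approx -5599.7$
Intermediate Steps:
$158 \left(-35\right) - \left(76 - \frac{38}{6}\right) = -5530 + \left(38 \cdot \frac{1}{6} - 76\right) = -5530 + \left(\frac{19}{3} - 76\right) = -5530 - \frac{209}{3} = - \frac{16799}{3}$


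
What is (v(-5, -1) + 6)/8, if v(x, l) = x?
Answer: ⅛ ≈ 0.12500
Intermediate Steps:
(v(-5, -1) + 6)/8 = (-5 + 6)/8 = (⅛)*1 = ⅛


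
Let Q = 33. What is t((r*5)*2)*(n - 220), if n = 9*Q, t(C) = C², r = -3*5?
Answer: 1732500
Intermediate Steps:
r = -15
n = 297 (n = 9*33 = 297)
t((r*5)*2)*(n - 220) = (-15*5*2)²*(297 - 220) = (-75*2)²*77 = (-150)²*77 = 22500*77 = 1732500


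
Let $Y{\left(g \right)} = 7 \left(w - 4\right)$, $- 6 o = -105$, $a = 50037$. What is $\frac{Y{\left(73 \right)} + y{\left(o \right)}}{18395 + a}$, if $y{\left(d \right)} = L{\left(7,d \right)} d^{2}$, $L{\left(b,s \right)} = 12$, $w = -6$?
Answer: $\frac{515}{9776} \approx 0.05268$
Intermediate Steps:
$o = \frac{35}{2}$ ($o = \left(- \frac{1}{6}\right) \left(-105\right) = \frac{35}{2} \approx 17.5$)
$Y{\left(g \right)} = -70$ ($Y{\left(g \right)} = 7 \left(-6 - 4\right) = 7 \left(-10\right) = -70$)
$y{\left(d \right)} = 12 d^{2}$
$\frac{Y{\left(73 \right)} + y{\left(o \right)}}{18395 + a} = \frac{-70 + 12 \left(\frac{35}{2}\right)^{2}}{18395 + 50037} = \frac{-70 + 12 \cdot \frac{1225}{4}}{68432} = \left(-70 + 3675\right) \frac{1}{68432} = 3605 \cdot \frac{1}{68432} = \frac{515}{9776}$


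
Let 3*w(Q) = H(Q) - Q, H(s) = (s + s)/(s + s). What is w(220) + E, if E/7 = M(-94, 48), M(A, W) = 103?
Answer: 648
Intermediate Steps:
E = 721 (E = 7*103 = 721)
H(s) = 1 (H(s) = (2*s)/((2*s)) = (2*s)*(1/(2*s)) = 1)
w(Q) = ⅓ - Q/3 (w(Q) = (1 - Q)/3 = ⅓ - Q/3)
w(220) + E = (⅓ - ⅓*220) + 721 = (⅓ - 220/3) + 721 = -73 + 721 = 648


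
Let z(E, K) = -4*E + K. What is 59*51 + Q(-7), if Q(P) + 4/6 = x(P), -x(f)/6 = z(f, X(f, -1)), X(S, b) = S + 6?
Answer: 8539/3 ≈ 2846.3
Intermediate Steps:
X(S, b) = 6 + S
z(E, K) = K - 4*E
x(f) = -36 + 18*f (x(f) = -6*((6 + f) - 4*f) = -6*(6 - 3*f) = -36 + 18*f)
Q(P) = -110/3 + 18*P (Q(P) = -2/3 + (-36 + 18*P) = -110/3 + 18*P)
59*51 + Q(-7) = 59*51 + (-110/3 + 18*(-7)) = 3009 + (-110/3 - 126) = 3009 - 488/3 = 8539/3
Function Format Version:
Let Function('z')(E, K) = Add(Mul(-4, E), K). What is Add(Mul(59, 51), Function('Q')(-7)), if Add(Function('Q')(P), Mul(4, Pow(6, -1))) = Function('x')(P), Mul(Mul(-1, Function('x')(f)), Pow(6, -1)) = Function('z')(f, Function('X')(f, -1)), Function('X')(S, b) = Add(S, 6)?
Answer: Rational(8539, 3) ≈ 2846.3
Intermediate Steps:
Function('X')(S, b) = Add(6, S)
Function('z')(E, K) = Add(K, Mul(-4, E))
Function('x')(f) = Add(-36, Mul(18, f)) (Function('x')(f) = Mul(-6, Add(Add(6, f), Mul(-4, f))) = Mul(-6, Add(6, Mul(-3, f))) = Add(-36, Mul(18, f)))
Function('Q')(P) = Add(Rational(-110, 3), Mul(18, P)) (Function('Q')(P) = Add(Rational(-2, 3), Add(-36, Mul(18, P))) = Add(Rational(-110, 3), Mul(18, P)))
Add(Mul(59, 51), Function('Q')(-7)) = Add(Mul(59, 51), Add(Rational(-110, 3), Mul(18, -7))) = Add(3009, Add(Rational(-110, 3), -126)) = Add(3009, Rational(-488, 3)) = Rational(8539, 3)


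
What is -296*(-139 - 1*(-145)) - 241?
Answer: -2017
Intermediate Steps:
-296*(-139 - 1*(-145)) - 241 = -296*(-139 + 145) - 241 = -296*6 - 241 = -1776 - 241 = -2017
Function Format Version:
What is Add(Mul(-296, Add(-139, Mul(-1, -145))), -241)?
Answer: -2017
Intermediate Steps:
Add(Mul(-296, Add(-139, Mul(-1, -145))), -241) = Add(Mul(-296, Add(-139, 145)), -241) = Add(Mul(-296, 6), -241) = Add(-1776, -241) = -2017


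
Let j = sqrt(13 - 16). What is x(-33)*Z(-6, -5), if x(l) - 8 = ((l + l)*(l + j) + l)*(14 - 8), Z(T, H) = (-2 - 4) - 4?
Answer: -128780 + 3960*I*sqrt(3) ≈ -1.2878e+5 + 6858.9*I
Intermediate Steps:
Z(T, H) = -10 (Z(T, H) = -6 - 4 = -10)
j = I*sqrt(3) (j = sqrt(-3) = I*sqrt(3) ≈ 1.732*I)
x(l) = 8 + 6*l + 12*l*(l + I*sqrt(3)) (x(l) = 8 + ((l + l)*(l + I*sqrt(3)) + l)*(14 - 8) = 8 + ((2*l)*(l + I*sqrt(3)) + l)*6 = 8 + (2*l*(l + I*sqrt(3)) + l)*6 = 8 + (l + 2*l*(l + I*sqrt(3)))*6 = 8 + (6*l + 12*l*(l + I*sqrt(3))) = 8 + 6*l + 12*l*(l + I*sqrt(3)))
x(-33)*Z(-6, -5) = (8 + 6*(-33) + 12*(-33)**2 + 12*I*(-33)*sqrt(3))*(-10) = (8 - 198 + 12*1089 - 396*I*sqrt(3))*(-10) = (8 - 198 + 13068 - 396*I*sqrt(3))*(-10) = (12878 - 396*I*sqrt(3))*(-10) = -128780 + 3960*I*sqrt(3)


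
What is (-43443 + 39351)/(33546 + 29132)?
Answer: -186/2849 ≈ -0.065286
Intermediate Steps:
(-43443 + 39351)/(33546 + 29132) = -4092/62678 = -4092*1/62678 = -186/2849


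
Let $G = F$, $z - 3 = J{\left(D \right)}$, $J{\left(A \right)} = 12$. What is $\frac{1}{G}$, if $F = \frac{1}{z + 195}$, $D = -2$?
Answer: $210$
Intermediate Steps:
$z = 15$ ($z = 3 + 12 = 15$)
$F = \frac{1}{210}$ ($F = \frac{1}{15 + 195} = \frac{1}{210} \approx 0.0047619$)
$G = \frac{1}{210} \approx 0.0047619$
$\frac{1}{G} = \frac{1}{\frac{1}{210}} = 210$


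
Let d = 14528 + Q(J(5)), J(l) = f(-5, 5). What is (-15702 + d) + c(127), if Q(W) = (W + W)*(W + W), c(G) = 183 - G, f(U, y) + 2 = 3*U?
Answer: 38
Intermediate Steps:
f(U, y) = -2 + 3*U
J(l) = -17 (J(l) = -2 + 3*(-5) = -2 - 15 = -17)
Q(W) = 4*W² (Q(W) = (2*W)*(2*W) = 4*W²)
d = 15684 (d = 14528 + 4*(-17)² = 14528 + 4*289 = 14528 + 1156 = 15684)
(-15702 + d) + c(127) = (-15702 + 15684) + (183 - 1*127) = -18 + (183 - 127) = -18 + 56 = 38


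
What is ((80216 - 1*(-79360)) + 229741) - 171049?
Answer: 218268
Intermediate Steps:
((80216 - 1*(-79360)) + 229741) - 171049 = ((80216 + 79360) + 229741) - 171049 = (159576 + 229741) - 171049 = 389317 - 171049 = 218268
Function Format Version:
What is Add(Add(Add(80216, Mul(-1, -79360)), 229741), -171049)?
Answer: 218268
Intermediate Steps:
Add(Add(Add(80216, Mul(-1, -79360)), 229741), -171049) = Add(Add(Add(80216, 79360), 229741), -171049) = Add(Add(159576, 229741), -171049) = Add(389317, -171049) = 218268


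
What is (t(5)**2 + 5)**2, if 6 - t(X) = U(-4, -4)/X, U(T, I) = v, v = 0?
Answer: 1681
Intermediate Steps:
U(T, I) = 0
t(X) = 6 (t(X) = 6 - 0/X = 6 - 1*0 = 6 + 0 = 6)
(t(5)**2 + 5)**2 = (6**2 + 5)**2 = (36 + 5)**2 = 41**2 = 1681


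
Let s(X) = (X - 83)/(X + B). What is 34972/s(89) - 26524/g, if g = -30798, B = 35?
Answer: 11129712374/15399 ≈ 7.2276e+5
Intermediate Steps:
s(X) = (-83 + X)/(35 + X) (s(X) = (X - 83)/(X + 35) = (-83 + X)/(35 + X))
34972/s(89) - 26524/g = 34972/(((-83 + 89)/(35 + 89))) - 26524/(-30798) = 34972/((6/124)) - 26524*(-1/30798) = 34972/(((1/124)*6)) + 13262/15399 = 34972/(3/62) + 13262/15399 = 34972*(62/3) + 13262/15399 = 2168264/3 + 13262/15399 = 11129712374/15399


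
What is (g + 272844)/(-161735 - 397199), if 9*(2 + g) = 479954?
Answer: -1467766/2515203 ≈ -0.58356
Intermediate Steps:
g = 479936/9 (g = -2 + (⅑)*479954 = -2 + 479954/9 = 479936/9 ≈ 53326.)
(g + 272844)/(-161735 - 397199) = (479936/9 + 272844)/(-161735 - 397199) = (2935532/9)/(-558934) = (2935532/9)*(-1/558934) = -1467766/2515203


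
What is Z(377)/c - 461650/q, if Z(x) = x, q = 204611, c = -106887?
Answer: -4492865627/1988205087 ≈ -2.2598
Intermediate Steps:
Z(377)/c - 461650/q = 377/(-106887) - 461650/204611 = 377*(-1/106887) - 461650*1/204611 = -377/106887 - 461650/204611 = -4492865627/1988205087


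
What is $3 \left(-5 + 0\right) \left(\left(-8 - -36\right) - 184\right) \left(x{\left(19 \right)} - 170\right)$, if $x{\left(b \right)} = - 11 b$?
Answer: $-886860$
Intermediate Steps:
$3 \left(-5 + 0\right) \left(\left(-8 - -36\right) - 184\right) \left(x{\left(19 \right)} - 170\right) = 3 \left(-5 + 0\right) \left(\left(-8 - -36\right) - 184\right) \left(\left(-11\right) 19 - 170\right) = 3 \left(-5\right) \left(\left(-8 + 36\right) - 184\right) \left(-209 - 170\right) = - 15 \left(28 - 184\right) \left(-379\right) = - 15 \left(\left(-156\right) \left(-379\right)\right) = \left(-15\right) 59124 = -886860$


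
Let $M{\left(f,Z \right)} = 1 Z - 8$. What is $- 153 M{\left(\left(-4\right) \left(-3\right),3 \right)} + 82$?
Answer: $847$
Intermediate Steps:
$M{\left(f,Z \right)} = -8 + Z$ ($M{\left(f,Z \right)} = Z - 8 = -8 + Z$)
$- 153 M{\left(\left(-4\right) \left(-3\right),3 \right)} + 82 = - 153 \left(-8 + 3\right) + 82 = \left(-153\right) \left(-5\right) + 82 = 765 + 82 = 847$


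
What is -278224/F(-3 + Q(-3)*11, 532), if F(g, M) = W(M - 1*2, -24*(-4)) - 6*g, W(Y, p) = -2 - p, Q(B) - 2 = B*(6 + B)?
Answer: -139112/191 ≈ -728.33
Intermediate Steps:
Q(B) = 2 + B*(6 + B)
F(g, M) = -98 - 6*g (F(g, M) = (-2 - (-4)*6*(-4)) - 6*g = (-2 - (-4)*(-24)) - 6*g = (-2 - 1*96) - 6*g = (-2 - 96) - 6*g = -98 - 6*g)
-278224/F(-3 + Q(-3)*11, 532) = -278224/(-98 - 6*(-3 + (2 + (-3)² + 6*(-3))*11)) = -278224/(-98 - 6*(-3 + (2 + 9 - 18)*11)) = -278224/(-98 - 6*(-3 - 7*11)) = -278224/(-98 - 6*(-3 - 77)) = -278224/(-98 - 6*(-80)) = -278224/(-98 + 480) = -278224/382 = -278224*1/382 = -139112/191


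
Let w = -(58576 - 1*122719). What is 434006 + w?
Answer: 498149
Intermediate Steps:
w = 64143 (w = -(58576 - 122719) = -1*(-64143) = 64143)
434006 + w = 434006 + 64143 = 498149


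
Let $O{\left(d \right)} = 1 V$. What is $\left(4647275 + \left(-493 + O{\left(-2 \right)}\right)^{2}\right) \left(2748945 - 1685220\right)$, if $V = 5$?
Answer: $5196742325775$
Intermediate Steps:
$O{\left(d \right)} = 5$ ($O{\left(d \right)} = 1 \cdot 5 = 5$)
$\left(4647275 + \left(-493 + O{\left(-2 \right)}\right)^{2}\right) \left(2748945 - 1685220\right) = \left(4647275 + \left(-493 + 5\right)^{2}\right) \left(2748945 - 1685220\right) = \left(4647275 + \left(-488\right)^{2}\right) \left(2748945 - 1685220\right) = \left(4647275 + 238144\right) 1063725 = 4885419 \cdot 1063725 = 5196742325775$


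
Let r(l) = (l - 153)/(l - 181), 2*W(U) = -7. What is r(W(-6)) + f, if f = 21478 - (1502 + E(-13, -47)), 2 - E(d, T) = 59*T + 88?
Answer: 6379954/369 ≈ 17290.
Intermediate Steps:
W(U) = -7/2 (W(U) = (1/2)*(-7) = -7/2)
E(d, T) = -86 - 59*T (E(d, T) = 2 - (59*T + 88) = 2 - (88 + 59*T) = 2 + (-88 - 59*T) = -86 - 59*T)
r(l) = (-153 + l)/(-181 + l)
f = 17289 (f = 21478 - (1502 + (-86 - 59*(-47))) = 21478 - (1502 + (-86 + 2773)) = 21478 - (1502 + 2687) = 21478 - 1*4189 = 21478 - 4189 = 17289)
r(W(-6)) + f = (-153 - 7/2)/(-181 - 7/2) + 17289 = -313/2/(-369/2) + 17289 = -2/369*(-313/2) + 17289 = 313/369 + 17289 = 6379954/369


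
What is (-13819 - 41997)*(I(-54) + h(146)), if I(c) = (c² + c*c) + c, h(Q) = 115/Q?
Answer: -23546063324/73 ≈ -3.2255e+8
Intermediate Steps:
I(c) = c + 2*c² (I(c) = (c² + c²) + c = 2*c² + c = c + 2*c²)
(-13819 - 41997)*(I(-54) + h(146)) = (-13819 - 41997)*(-54*(1 + 2*(-54)) + 115/146) = -55816*(-54*(1 - 108) + 115*(1/146)) = -55816*(-54*(-107) + 115/146) = -55816*(5778 + 115/146) = -55816*843703/146 = -23546063324/73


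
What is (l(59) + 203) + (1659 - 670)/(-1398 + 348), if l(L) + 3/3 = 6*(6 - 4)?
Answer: 223711/1050 ≈ 213.06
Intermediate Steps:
l(L) = 11 (l(L) = -1 + 6*(6 - 4) = -1 + 6*2 = -1 + 12 = 11)
(l(59) + 203) + (1659 - 670)/(-1398 + 348) = (11 + 203) + (1659 - 670)/(-1398 + 348) = 214 + 989/(-1050) = 214 + 989*(-1/1050) = 214 - 989/1050 = 223711/1050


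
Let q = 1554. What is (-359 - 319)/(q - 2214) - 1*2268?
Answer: -249367/110 ≈ -2267.0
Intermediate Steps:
(-359 - 319)/(q - 2214) - 1*2268 = (-359 - 319)/(1554 - 2214) - 1*2268 = -678/(-660) - 2268 = -678*(-1/660) - 2268 = 113/110 - 2268 = -249367/110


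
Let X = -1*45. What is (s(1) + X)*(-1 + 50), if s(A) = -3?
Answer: -2352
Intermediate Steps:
X = -45
(s(1) + X)*(-1 + 50) = (-3 - 45)*(-1 + 50) = -48*49 = -2352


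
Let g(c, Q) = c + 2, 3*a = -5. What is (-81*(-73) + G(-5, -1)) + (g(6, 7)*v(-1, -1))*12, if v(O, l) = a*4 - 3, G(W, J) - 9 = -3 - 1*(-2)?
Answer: 4993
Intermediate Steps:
G(W, J) = 8 (G(W, J) = 9 + (-3 - 1*(-2)) = 9 + (-3 + 2) = 9 - 1 = 8)
a = -5/3 (a = (⅓)*(-5) = -5/3 ≈ -1.6667)
g(c, Q) = 2 + c
v(O, l) = -29/3 (v(O, l) = -5/3*4 - 3 = -20/3 - 3 = -29/3)
(-81*(-73) + G(-5, -1)) + (g(6, 7)*v(-1, -1))*12 = (-81*(-73) + 8) + ((2 + 6)*(-29/3))*12 = (5913 + 8) + (8*(-29/3))*12 = 5921 - 232/3*12 = 5921 - 928 = 4993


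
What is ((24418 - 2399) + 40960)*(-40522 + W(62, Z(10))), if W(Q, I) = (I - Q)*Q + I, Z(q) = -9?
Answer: -2829835407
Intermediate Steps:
W(Q, I) = I + Q*(I - Q) (W(Q, I) = Q*(I - Q) + I = I + Q*(I - Q))
((24418 - 2399) + 40960)*(-40522 + W(62, Z(10))) = ((24418 - 2399) + 40960)*(-40522 + (-9 - 1*62² - 9*62)) = (22019 + 40960)*(-40522 + (-9 - 1*3844 - 558)) = 62979*(-40522 + (-9 - 3844 - 558)) = 62979*(-40522 - 4411) = 62979*(-44933) = -2829835407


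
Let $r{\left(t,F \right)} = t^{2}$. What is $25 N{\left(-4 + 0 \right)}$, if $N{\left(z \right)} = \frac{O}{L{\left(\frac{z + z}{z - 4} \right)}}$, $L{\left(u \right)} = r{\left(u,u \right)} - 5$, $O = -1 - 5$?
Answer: $\frac{75}{2} \approx 37.5$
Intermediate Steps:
$O = -6$ ($O = -1 - 5 = -6$)
$L{\left(u \right)} = -5 + u^{2}$ ($L{\left(u \right)} = u^{2} - 5 = -5 + u^{2}$)
$N{\left(z \right)} = - \frac{6}{-5 + \frac{4 z^{2}}{\left(-4 + z\right)^{2}}}$ ($N{\left(z \right)} = - \frac{6}{-5 + \left(\frac{z + z}{z - 4}\right)^{2}} = - \frac{6}{-5 + \left(\frac{2 z}{-4 + z}\right)^{2}} = - \frac{6}{-5 + \frac{4 z^{2}}{\left(-4 + z\right)^{2}}}$)
$25 N{\left(-4 + 0 \right)} = 25 \frac{6 \left(16 + \left(-4 + 0\right)^{2} - 8 \left(-4 + 0\right)\right)}{80 + \left(-4 + 0\right)^{2} - 40 \left(-4 + 0\right)} = 25 \frac{6 \left(16 + \left(-4\right)^{2} - -32\right)}{80 + \left(-4\right)^{2} - -160} = 25 \frac{6 \left(16 + 16 + 32\right)}{80 + 16 + 160} = 25 \cdot 6 \cdot \frac{1}{256} \cdot 64 = 25 \cdot \frac{3}{2} = \frac{75}{2}$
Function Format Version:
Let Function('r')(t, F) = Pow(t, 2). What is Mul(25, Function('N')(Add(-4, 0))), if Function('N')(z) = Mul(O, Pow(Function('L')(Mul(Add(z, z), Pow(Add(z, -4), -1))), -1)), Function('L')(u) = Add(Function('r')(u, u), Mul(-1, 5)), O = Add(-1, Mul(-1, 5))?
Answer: Rational(75, 2) ≈ 37.500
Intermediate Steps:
O = -6 (O = Add(-1, -5) = -6)
Function('L')(u) = Add(-5, Pow(u, 2)) (Function('L')(u) = Add(Pow(u, 2), Mul(-1, 5)) = Add(Pow(u, 2), -5) = Add(-5, Pow(u, 2)))
Function('N')(z) = Mul(-6, Pow(Add(-5, Mul(4, Pow(z, 2), Pow(Add(-4, z), -2))), -1)) (Function('N')(z) = Mul(-6, Pow(Add(-5, Pow(Mul(Add(z, z), Pow(Add(z, -4), -1)), 2)), -1)) = Mul(-6, Pow(Add(-5, Pow(Mul(Mul(2, z), Pow(Add(-4, z), -1)), 2)), -1)) = Mul(-6, Pow(Add(-5, Pow(Mul(2, z, Pow(Add(-4, z), -1)), 2)), -1)) = Mul(-6, Pow(Add(-5, Mul(4, Pow(z, 2), Pow(Add(-4, z), -2))), -1)))
Mul(25, Function('N')(Add(-4, 0))) = Mul(25, Mul(6, Pow(Add(80, Pow(Add(-4, 0), 2), Mul(-40, Add(-4, 0))), -1), Add(16, Pow(Add(-4, 0), 2), Mul(-8, Add(-4, 0))))) = Mul(25, Mul(6, Pow(Add(80, Pow(-4, 2), Mul(-40, -4)), -1), Add(16, Pow(-4, 2), Mul(-8, -4)))) = Mul(25, Mul(6, Pow(Add(80, 16, 160), -1), Add(16, 16, 32))) = Mul(25, Mul(6, Pow(256, -1), 64)) = Mul(25, Mul(6, Rational(1, 256), 64)) = Mul(25, Rational(3, 2)) = Rational(75, 2)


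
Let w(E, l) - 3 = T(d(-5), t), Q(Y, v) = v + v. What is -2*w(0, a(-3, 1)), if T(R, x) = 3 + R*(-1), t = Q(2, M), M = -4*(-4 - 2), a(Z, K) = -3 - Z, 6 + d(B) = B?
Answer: -34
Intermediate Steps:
d(B) = -6 + B
M = 24 (M = -4*(-6) = 24)
Q(Y, v) = 2*v
t = 48 (t = 2*24 = 48)
T(R, x) = 3 - R
w(E, l) = 17 (w(E, l) = 3 + (3 - (-6 - 5)) = 3 + (3 - 1*(-11)) = 3 + (3 + 11) = 3 + 14 = 17)
-2*w(0, a(-3, 1)) = -2*17 = -34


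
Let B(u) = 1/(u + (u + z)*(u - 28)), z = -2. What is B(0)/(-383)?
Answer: -1/21448 ≈ -4.6624e-5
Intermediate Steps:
B(u) = 1/(u + (-28 + u)*(-2 + u)) (B(u) = 1/(u + (u - 2)*(u - 28)) = 1/(u + (-2 + u)*(-28 + u)) = 1/(u + (-28 + u)*(-2 + u)))
B(0)/(-383) = 1/((56 + 0² - 29*0)*(-383)) = -1/383/(56 + 0 + 0) = -1/383/56 = (1/56)*(-1/383) = -1/21448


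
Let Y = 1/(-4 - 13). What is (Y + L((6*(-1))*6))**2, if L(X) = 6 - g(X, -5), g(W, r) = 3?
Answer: 2500/289 ≈ 8.6505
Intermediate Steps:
Y = -1/17 (Y = 1/(-17) = -1/17 ≈ -0.058824)
L(X) = 3 (L(X) = 6 - 1*3 = 6 - 3 = 3)
(Y + L((6*(-1))*6))**2 = (-1/17 + 3)**2 = (50/17)**2 = 2500/289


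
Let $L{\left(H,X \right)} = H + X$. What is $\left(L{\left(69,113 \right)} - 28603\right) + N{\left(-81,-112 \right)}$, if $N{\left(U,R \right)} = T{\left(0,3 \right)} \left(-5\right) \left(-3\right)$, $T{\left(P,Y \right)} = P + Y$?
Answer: $-28376$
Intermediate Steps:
$N{\left(U,R \right)} = 45$ ($N{\left(U,R \right)} = \left(0 + 3\right) \left(-5\right) \left(-3\right) = 3 \left(-5\right) \left(-3\right) = \left(-15\right) \left(-3\right) = 45$)
$\left(L{\left(69,113 \right)} - 28603\right) + N{\left(-81,-112 \right)} = \left(\left(69 + 113\right) - 28603\right) + 45 = \left(182 - 28603\right) + 45 = -28421 + 45 = -28376$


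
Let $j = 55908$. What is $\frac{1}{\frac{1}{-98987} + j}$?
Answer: $\frac{98987}{5534165195} \approx 1.7887 \cdot 10^{-5}$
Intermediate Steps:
$\frac{1}{\frac{1}{-98987} + j} = \frac{1}{\frac{1}{-98987} + 55908} = \frac{1}{- \frac{1}{98987} + 55908} = \frac{1}{\frac{5534165195}{98987}} = \frac{98987}{5534165195}$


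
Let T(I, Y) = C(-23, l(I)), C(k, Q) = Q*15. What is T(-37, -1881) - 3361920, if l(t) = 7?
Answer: -3361815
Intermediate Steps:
C(k, Q) = 15*Q
T(I, Y) = 105 (T(I, Y) = 15*7 = 105)
T(-37, -1881) - 3361920 = 105 - 3361920 = -3361815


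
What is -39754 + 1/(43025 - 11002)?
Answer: -1273042341/32023 ≈ -39754.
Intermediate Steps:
-39754 + 1/(43025 - 11002) = -39754 + 1/32023 = -1273042341/32023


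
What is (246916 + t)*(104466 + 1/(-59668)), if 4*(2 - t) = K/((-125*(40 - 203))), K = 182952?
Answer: 1119965991458020248/43419125 ≈ 2.5794e+10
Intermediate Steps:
t = -4988/20375 (t = 2 - 45738/((-125*(40 - 203))) = 2 - 45738/((-125*(-163))) = 2 - 45738/20375 = -4988/20375 ≈ -0.24481)
(246916 + t)*(104466 + 1/(-59668)) = (246916 - 4988/20375)*(104466 + 1/(-59668)) = 5030908512*(104466 - 1/59668)/20375 = (5030908512/20375)*(6233277287/59668) = 1119965991458020248/43419125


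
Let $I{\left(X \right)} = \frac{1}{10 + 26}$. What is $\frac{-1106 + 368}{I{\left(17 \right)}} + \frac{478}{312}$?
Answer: $- \frac{4144369}{156} \approx -26566.0$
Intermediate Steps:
$I{\left(X \right)} = \frac{1}{36}$
$\frac{-1106 + 368}{I{\left(17 \right)}} + \frac{478}{312} = \left(-1106 + 368\right) \frac{1}{\frac{1}{36}} + \frac{478}{312} = \left(-738\right) 36 + 478 \cdot \frac{1}{312} = -26568 + \frac{239}{156} = - \frac{4144369}{156}$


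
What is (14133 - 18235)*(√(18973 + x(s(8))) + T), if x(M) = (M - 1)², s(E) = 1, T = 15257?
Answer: -62584214 - 4102*√18973 ≈ -6.3149e+7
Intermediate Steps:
x(M) = (-1 + M)²
(14133 - 18235)*(√(18973 + x(s(8))) + T) = (14133 - 18235)*(√(18973 + (-1 + 1)²) + 15257) = -4102*(√(18973 + 0²) + 15257) = -4102*(√(18973 + 0) + 15257) = -4102*(√18973 + 15257) = -4102*(15257 + √18973) = -62584214 - 4102*√18973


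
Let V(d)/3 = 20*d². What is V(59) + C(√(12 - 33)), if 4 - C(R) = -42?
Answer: 208906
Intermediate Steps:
C(R) = 46 (C(R) = 4 - 1*(-42) = 4 + 42 = 46)
V(d) = 60*d² (V(d) = 3*(20*d²) = 60*d²)
V(59) + C(√(12 - 33)) = 60*59² + 46 = 60*3481 + 46 = 208860 + 46 = 208906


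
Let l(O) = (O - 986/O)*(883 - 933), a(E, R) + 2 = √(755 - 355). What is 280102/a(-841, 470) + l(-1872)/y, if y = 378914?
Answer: 919847530801/59110584 ≈ 15561.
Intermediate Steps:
a(E, R) = 18 (a(E, R) = -2 + √(755 - 355) = -2 + √400 = -2 + 20 = 18)
l(O) = -50*O + 49300/O (l(O) = (O - 986/O)*(-50) = -50*O + 49300/O)
280102/a(-841, 470) + l(-1872)/y = 280102/18 + (-50*(-1872) + 49300/(-1872))/378914 = 280102*(1/18) + (93600 + 49300*(-1/1872))*(1/378914) = 140051/9 + (93600 - 12325/468)*(1/378914) = 140051/9 + (43792475/468)*(1/378914) = 140051/9 + 43792475/177331752 = 919847530801/59110584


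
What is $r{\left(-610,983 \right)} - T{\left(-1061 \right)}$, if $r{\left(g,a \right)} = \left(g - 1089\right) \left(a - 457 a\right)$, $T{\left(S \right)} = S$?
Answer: $761574413$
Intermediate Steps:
$r{\left(g,a \right)} = - 456 a \left(-1089 + g\right)$ ($r{\left(g,a \right)} = \left(-1089 + g\right) \left(- 456 a\right) = - 456 a \left(-1089 + g\right)$)
$r{\left(-610,983 \right)} - T{\left(-1061 \right)} = 456 \cdot 983 \left(1089 - -610\right) - -1061 = 456 \cdot 983 \left(1089 + 610\right) + 1061 = 456 \cdot 983 \cdot 1699 + 1061 = 761573352 + 1061 = 761574413$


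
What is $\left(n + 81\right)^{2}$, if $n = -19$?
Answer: $3844$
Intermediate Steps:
$\left(n + 81\right)^{2} = \left(-19 + 81\right)^{2} = 62^{2} = 3844$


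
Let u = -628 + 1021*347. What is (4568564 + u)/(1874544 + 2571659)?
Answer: 4922223/4446203 ≈ 1.1071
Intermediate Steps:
u = 353659 (u = -628 + 354287 = 353659)
(4568564 + u)/(1874544 + 2571659) = (4568564 + 353659)/(1874544 + 2571659) = 4922223/4446203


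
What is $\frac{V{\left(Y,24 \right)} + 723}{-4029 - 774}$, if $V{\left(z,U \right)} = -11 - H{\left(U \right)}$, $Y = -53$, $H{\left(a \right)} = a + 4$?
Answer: $- \frac{228}{1601} \approx -0.14241$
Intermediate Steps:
$H{\left(a \right)} = 4 + a$
$V{\left(z,U \right)} = -15 - U$ ($V{\left(z,U \right)} = -11 - \left(4 + U\right) = -15 - U$)
$\frac{V{\left(Y,24 \right)} + 723}{-4029 - 774} = \frac{\left(-15 - 24\right) + 723}{-4029 - 774} = \frac{\left(-15 - 24\right) + 723}{-4803} = \left(-39 + 723\right) \left(- \frac{1}{4803}\right) = 684 \left(- \frac{1}{4803}\right) = - \frac{228}{1601}$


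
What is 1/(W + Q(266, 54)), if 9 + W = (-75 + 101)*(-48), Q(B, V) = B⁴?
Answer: 1/5006410279 ≈ 1.9974e-10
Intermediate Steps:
W = -1257 (W = -9 + (-75 + 101)*(-48) = -9 + 26*(-48) = -9 - 1248 = -1257)
1/(W + Q(266, 54)) = 1/(-1257 + 266⁴) = 1/(-1257 + 5006411536) = 1/5006410279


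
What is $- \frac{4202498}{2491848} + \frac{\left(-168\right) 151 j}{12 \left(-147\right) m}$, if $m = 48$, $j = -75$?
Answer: $- \frac{421364411}{17442936} \approx -24.157$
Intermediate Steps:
$- \frac{4202498}{2491848} + \frac{\left(-168\right) 151 j}{12 \left(-147\right) m} = - \frac{4202498}{2491848} + \frac{\left(-168\right) 151 \left(-75\right)}{12 \left(-147\right) 48} = \left(-4202498\right) \frac{1}{2491848} + \frac{\left(-25368\right) \left(-75\right)}{\left(-1764\right) 48} = - \frac{2101249}{1245924} + \frac{1902600}{-84672} = - \frac{2101249}{1245924} + 1902600 \left(- \frac{1}{84672}\right) = - \frac{2101249}{1245924} - \frac{3775}{168} = - \frac{421364411}{17442936}$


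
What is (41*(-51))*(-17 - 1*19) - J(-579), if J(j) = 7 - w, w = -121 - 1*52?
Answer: 75096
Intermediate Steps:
w = -173 (w = -121 - 52 = -173)
J(j) = 180 (J(j) = 7 - 1*(-173) = 7 + 173 = 180)
(41*(-51))*(-17 - 1*19) - J(-579) = (41*(-51))*(-17 - 1*19) - 1*180 = -2091*(-17 - 19) - 180 = -2091*(-36) - 180 = 75276 - 180 = 75096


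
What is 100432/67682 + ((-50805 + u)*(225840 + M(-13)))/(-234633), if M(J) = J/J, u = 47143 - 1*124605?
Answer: 140045156466965/1134316479 ≈ 1.2346e+5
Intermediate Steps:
u = -77462 (u = 47143 - 124605 = -77462)
M(J) = 1
100432/67682 + ((-50805 + u)*(225840 + M(-13)))/(-234633) = 100432/67682 + ((-50805 - 77462)*(225840 + 1))/(-234633) = 100432*(1/67682) - 128267*225841*(-1/234633) = 50216/33841 - 28967947547*(-1/234633) = 50216/33841 + 4138278221/33519 = 140045156466965/1134316479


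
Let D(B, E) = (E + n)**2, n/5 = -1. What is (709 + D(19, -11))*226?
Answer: 218090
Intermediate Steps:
n = -5 (n = 5*(-1) = -5)
D(B, E) = (-5 + E)**2 (D(B, E) = (E - 5)**2 = (-5 + E)**2)
(709 + D(19, -11))*226 = (709 + (-5 - 11)**2)*226 = (709 + (-16)**2)*226 = (709 + 256)*226 = 965*226 = 218090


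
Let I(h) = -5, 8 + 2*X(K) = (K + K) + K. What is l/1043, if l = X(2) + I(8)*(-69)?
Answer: 344/1043 ≈ 0.32982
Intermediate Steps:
X(K) = -4 + 3*K/2 (X(K) = -4 + ((K + K) + K)/2 = -4 + (2*K + K)/2 = -4 + (3*K)/2 = -4 + 3*K/2)
l = 344 (l = (-4 + (3/2)*2) - 5*(-69) = (-4 + 3) + 345 = -1 + 345 = 344)
l/1043 = 344/1043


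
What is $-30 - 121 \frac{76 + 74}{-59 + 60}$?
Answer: $-18180$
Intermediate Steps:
$-30 - 121 \frac{76 + 74}{-59 + 60} = -30 - 121 \cdot \frac{150}{1} = -30 - 121 \cdot 150 \cdot 1 = -30 - 18150 = -18180$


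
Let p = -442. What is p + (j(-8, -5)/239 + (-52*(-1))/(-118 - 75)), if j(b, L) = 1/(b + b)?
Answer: -326409185/738032 ≈ -442.27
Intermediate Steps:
j(b, L) = 1/(2*b)
p + (j(-8, -5)/239 + (-52*(-1))/(-118 - 75)) = -442 + (((½)/(-8))/239 + (-52*(-1))/(-118 - 75)) = -442 + (((½)*(-⅛))*(1/239) + 52/(-193)) = -442 + (-1/16*1/239 + 52*(-1/193)) = -442 + (-1/3824 - 52/193) = -442 - 199041/738032 = -326409185/738032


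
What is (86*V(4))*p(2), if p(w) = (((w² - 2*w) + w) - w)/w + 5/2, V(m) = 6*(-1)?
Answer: -1290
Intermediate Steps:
V(m) = -6
p(w) = 5/2 + (w² - 2*w)/w (p(w) = ((w² - w) - w)/w + 5*(½) = (w² - 2*w)/w + 5/2 = 5/2 + (w² - 2*w)/w)
(86*V(4))*p(2) = (86*(-6))*(½ + 2) = -516*5/2 = -1290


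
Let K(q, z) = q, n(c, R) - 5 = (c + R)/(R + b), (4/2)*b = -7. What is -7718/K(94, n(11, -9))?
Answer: -3859/47 ≈ -82.106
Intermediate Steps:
b = -7/2 (b = (½)*(-7) = -7/2 ≈ -3.5000)
n(c, R) = 5 + (R + c)/(-7/2 + R) (n(c, R) = 5 + (c + R)/(R - 7/2) = 5 + (R + c)/(-7/2 + R))
-7718/K(94, n(11, -9)) = -7718/94 = -7718*1/94 = -3859/47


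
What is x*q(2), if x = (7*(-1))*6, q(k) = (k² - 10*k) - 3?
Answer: 798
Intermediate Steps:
q(k) = -3 + k² - 10*k
x = -42 (x = -7*6 = -42)
x*q(2) = -42*(-3 + 2² - 10*2) = -42*(-3 + 4 - 20) = -42*(-19) = 798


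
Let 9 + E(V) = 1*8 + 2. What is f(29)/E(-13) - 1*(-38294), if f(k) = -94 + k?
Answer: 38229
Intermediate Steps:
E(V) = 1 (E(V) = -9 + (1*8 + 2) = -9 + (8 + 2) = -9 + 10 = 1)
f(29)/E(-13) - 1*(-38294) = (-94 + 29)/1 - 1*(-38294) = -65*1 + 38294 = -65 + 38294 = 38229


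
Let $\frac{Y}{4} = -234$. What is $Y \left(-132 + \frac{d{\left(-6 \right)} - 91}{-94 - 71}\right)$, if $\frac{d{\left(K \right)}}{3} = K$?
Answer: $\frac{6761352}{55} \approx 1.2293 \cdot 10^{5}$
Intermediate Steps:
$Y = -936$ ($Y = 4 \left(-234\right) = -936$)
$d{\left(K \right)} = 3 K$
$Y \left(-132 + \frac{d{\left(-6 \right)} - 91}{-94 - 71}\right) = - 936 \left(-132 + \frac{3 \left(-6\right) - 91}{-94 - 71}\right) = - 936 \left(-132 + \frac{-18 - 91}{-165}\right) = - 936 \left(-132 - - \frac{109}{165}\right) = - 936 \left(-132 + \frac{109}{165}\right) = \left(-936\right) \left(- \frac{21671}{165}\right) = \frac{6761352}{55}$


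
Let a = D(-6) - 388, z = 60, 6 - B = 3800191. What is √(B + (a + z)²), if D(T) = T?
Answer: I*√3688629 ≈ 1920.6*I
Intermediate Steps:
B = -3800185 (B = 6 - 1*3800191 = 6 - 3800191 = -3800185)
a = -394 (a = -6 - 388 = -394)
√(B + (a + z)²) = √(-3800185 + (-394 + 60)²) = √(-3800185 + (-334)²) = √(-3800185 + 111556) = √(-3688629) = I*√3688629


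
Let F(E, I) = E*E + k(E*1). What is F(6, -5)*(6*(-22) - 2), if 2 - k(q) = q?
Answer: -4288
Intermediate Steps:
k(q) = 2 - q
F(E, I) = 2 + E² - E (F(E, I) = E*E + (2 - E) = E² + (2 - E) = 2 + E² - E)
F(6, -5)*(6*(-22) - 2) = (2 + 6² - 1*6)*(6*(-22) - 2) = (2 + 36 - 6)*(-132 - 2) = 32*(-134) = -4288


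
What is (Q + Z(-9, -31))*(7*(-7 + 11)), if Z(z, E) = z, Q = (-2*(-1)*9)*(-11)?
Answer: -5796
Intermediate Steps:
Q = -198 (Q = (2*9)*(-11) = 18*(-11) = -198)
(Q + Z(-9, -31))*(7*(-7 + 11)) = (-198 - 9)*(7*(-7 + 11)) = -1449*4 = -207*28 = -5796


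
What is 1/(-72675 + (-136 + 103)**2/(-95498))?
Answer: -95498/6940318239 ≈ -1.3760e-5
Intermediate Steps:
1/(-72675 + (-136 + 103)**2/(-95498)) = 1/(-72675 + (-33)**2*(-1/95498)) = 1/(-72675 + 1089*(-1/95498)) = 1/(-72675 - 1089/95498) = 1/(-6940318239/95498) = -95498/6940318239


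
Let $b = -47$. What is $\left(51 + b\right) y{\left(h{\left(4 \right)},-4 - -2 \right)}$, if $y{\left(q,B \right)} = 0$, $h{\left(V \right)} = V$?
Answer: $0$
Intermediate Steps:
$\left(51 + b\right) y{\left(h{\left(4 \right)},-4 - -2 \right)} = \left(51 - 47\right) 0 = 4 \cdot 0 = 0$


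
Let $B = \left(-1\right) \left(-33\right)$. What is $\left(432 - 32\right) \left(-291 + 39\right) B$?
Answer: $-3326400$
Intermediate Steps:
$B = 33$
$\left(432 - 32\right) \left(-291 + 39\right) B = \left(432 - 32\right) \left(-291 + 39\right) 33 = 400 \left(-252\right) 33 = \left(-100800\right) 33 = -3326400$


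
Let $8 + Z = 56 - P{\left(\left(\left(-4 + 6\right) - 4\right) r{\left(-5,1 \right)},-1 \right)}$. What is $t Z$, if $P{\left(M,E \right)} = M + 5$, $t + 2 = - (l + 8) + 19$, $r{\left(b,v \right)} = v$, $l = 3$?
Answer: $270$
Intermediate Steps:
$t = 6$ ($t = -2 + \left(- (3 + 8) + 19\right) = -2 + \left(\left(-1\right) 11 + 19\right) = -2 + \left(-11 + 19\right) = -2 + 8 = 6$)
$P{\left(M,E \right)} = 5 + M$
$Z = 45$ ($Z = -8 + \left(56 - \left(5 + \left(\left(-4 + 6\right) - 4\right) 1\right)\right) = -8 + \left(56 - \left(5 + \left(2 - 4\right) 1\right)\right) = -8 + \left(56 - \left(5 - 2\right)\right) = -8 + \left(56 - 3\right) = -8 + 53 = 45$)
$t Z = 6 \cdot 45 = 270$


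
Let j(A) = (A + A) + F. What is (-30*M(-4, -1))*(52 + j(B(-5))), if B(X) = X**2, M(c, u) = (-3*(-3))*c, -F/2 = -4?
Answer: 118800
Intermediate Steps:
F = 8 (F = -2*(-4) = 8)
M(c, u) = 9*c
j(A) = 8 + 2*A (j(A) = (A + A) + 8 = 2*A + 8 = 8 + 2*A)
(-30*M(-4, -1))*(52 + j(B(-5))) = (-270*(-4))*(52 + (8 + 2*(-5)**2)) = (-30*(-36))*(52 + (8 + 2*25)) = 1080*(52 + (8 + 50)) = 1080*(52 + 58) = 1080*110 = 118800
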